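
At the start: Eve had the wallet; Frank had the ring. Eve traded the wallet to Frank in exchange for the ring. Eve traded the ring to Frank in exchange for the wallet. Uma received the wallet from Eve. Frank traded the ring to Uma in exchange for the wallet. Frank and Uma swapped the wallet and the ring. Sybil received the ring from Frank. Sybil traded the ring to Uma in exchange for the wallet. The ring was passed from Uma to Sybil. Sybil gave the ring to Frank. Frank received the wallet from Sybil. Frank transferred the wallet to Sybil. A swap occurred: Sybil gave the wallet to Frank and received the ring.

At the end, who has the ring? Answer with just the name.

Answer: Sybil

Derivation:
Tracking all object holders:
Start: wallet:Eve, ring:Frank
Event 1 (swap wallet<->ring: now wallet:Frank, ring:Eve). State: wallet:Frank, ring:Eve
Event 2 (swap ring<->wallet: now ring:Frank, wallet:Eve). State: wallet:Eve, ring:Frank
Event 3 (give wallet: Eve -> Uma). State: wallet:Uma, ring:Frank
Event 4 (swap ring<->wallet: now ring:Uma, wallet:Frank). State: wallet:Frank, ring:Uma
Event 5 (swap wallet<->ring: now wallet:Uma, ring:Frank). State: wallet:Uma, ring:Frank
Event 6 (give ring: Frank -> Sybil). State: wallet:Uma, ring:Sybil
Event 7 (swap ring<->wallet: now ring:Uma, wallet:Sybil). State: wallet:Sybil, ring:Uma
Event 8 (give ring: Uma -> Sybil). State: wallet:Sybil, ring:Sybil
Event 9 (give ring: Sybil -> Frank). State: wallet:Sybil, ring:Frank
Event 10 (give wallet: Sybil -> Frank). State: wallet:Frank, ring:Frank
Event 11 (give wallet: Frank -> Sybil). State: wallet:Sybil, ring:Frank
Event 12 (swap wallet<->ring: now wallet:Frank, ring:Sybil). State: wallet:Frank, ring:Sybil

Final state: wallet:Frank, ring:Sybil
The ring is held by Sybil.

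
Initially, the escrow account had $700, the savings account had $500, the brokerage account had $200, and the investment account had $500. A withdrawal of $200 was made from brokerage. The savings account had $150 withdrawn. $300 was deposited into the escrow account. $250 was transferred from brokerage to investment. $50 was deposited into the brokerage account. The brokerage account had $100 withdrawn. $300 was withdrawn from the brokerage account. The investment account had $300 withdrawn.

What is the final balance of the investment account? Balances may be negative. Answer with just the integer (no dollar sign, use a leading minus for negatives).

Answer: 450

Derivation:
Tracking account balances step by step:
Start: escrow=700, savings=500, brokerage=200, investment=500
Event 1 (withdraw 200 from brokerage): brokerage: 200 - 200 = 0. Balances: escrow=700, savings=500, brokerage=0, investment=500
Event 2 (withdraw 150 from savings): savings: 500 - 150 = 350. Balances: escrow=700, savings=350, brokerage=0, investment=500
Event 3 (deposit 300 to escrow): escrow: 700 + 300 = 1000. Balances: escrow=1000, savings=350, brokerage=0, investment=500
Event 4 (transfer 250 brokerage -> investment): brokerage: 0 - 250 = -250, investment: 500 + 250 = 750. Balances: escrow=1000, savings=350, brokerage=-250, investment=750
Event 5 (deposit 50 to brokerage): brokerage: -250 + 50 = -200. Balances: escrow=1000, savings=350, brokerage=-200, investment=750
Event 6 (withdraw 100 from brokerage): brokerage: -200 - 100 = -300. Balances: escrow=1000, savings=350, brokerage=-300, investment=750
Event 7 (withdraw 300 from brokerage): brokerage: -300 - 300 = -600. Balances: escrow=1000, savings=350, brokerage=-600, investment=750
Event 8 (withdraw 300 from investment): investment: 750 - 300 = 450. Balances: escrow=1000, savings=350, brokerage=-600, investment=450

Final balance of investment: 450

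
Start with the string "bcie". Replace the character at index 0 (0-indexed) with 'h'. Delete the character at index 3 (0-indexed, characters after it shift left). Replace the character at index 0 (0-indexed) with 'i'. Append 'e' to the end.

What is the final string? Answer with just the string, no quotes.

Applying each edit step by step:
Start: "bcie"
Op 1 (replace idx 0: 'b' -> 'h'): "bcie" -> "hcie"
Op 2 (delete idx 3 = 'e'): "hcie" -> "hci"
Op 3 (replace idx 0: 'h' -> 'i'): "hci" -> "ici"
Op 4 (append 'e'): "ici" -> "icie"

Answer: icie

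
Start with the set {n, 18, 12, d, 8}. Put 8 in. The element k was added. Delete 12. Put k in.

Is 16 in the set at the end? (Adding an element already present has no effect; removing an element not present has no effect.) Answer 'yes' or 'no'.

Tracking the set through each operation:
Start: {12, 18, 8, d, n}
Event 1 (add 8): already present, no change. Set: {12, 18, 8, d, n}
Event 2 (add k): added. Set: {12, 18, 8, d, k, n}
Event 3 (remove 12): removed. Set: {18, 8, d, k, n}
Event 4 (add k): already present, no change. Set: {18, 8, d, k, n}

Final set: {18, 8, d, k, n} (size 5)
16 is NOT in the final set.

Answer: no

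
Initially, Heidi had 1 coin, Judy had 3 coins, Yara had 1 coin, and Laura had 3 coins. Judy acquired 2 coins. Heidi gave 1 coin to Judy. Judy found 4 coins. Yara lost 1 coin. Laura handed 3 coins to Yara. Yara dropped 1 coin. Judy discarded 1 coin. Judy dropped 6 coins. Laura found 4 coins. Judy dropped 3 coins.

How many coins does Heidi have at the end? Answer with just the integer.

Answer: 0

Derivation:
Tracking counts step by step:
Start: Heidi=1, Judy=3, Yara=1, Laura=3
Event 1 (Judy +2): Judy: 3 -> 5. State: Heidi=1, Judy=5, Yara=1, Laura=3
Event 2 (Heidi -> Judy, 1): Heidi: 1 -> 0, Judy: 5 -> 6. State: Heidi=0, Judy=6, Yara=1, Laura=3
Event 3 (Judy +4): Judy: 6 -> 10. State: Heidi=0, Judy=10, Yara=1, Laura=3
Event 4 (Yara -1): Yara: 1 -> 0. State: Heidi=0, Judy=10, Yara=0, Laura=3
Event 5 (Laura -> Yara, 3): Laura: 3 -> 0, Yara: 0 -> 3. State: Heidi=0, Judy=10, Yara=3, Laura=0
Event 6 (Yara -1): Yara: 3 -> 2. State: Heidi=0, Judy=10, Yara=2, Laura=0
Event 7 (Judy -1): Judy: 10 -> 9. State: Heidi=0, Judy=9, Yara=2, Laura=0
Event 8 (Judy -6): Judy: 9 -> 3. State: Heidi=0, Judy=3, Yara=2, Laura=0
Event 9 (Laura +4): Laura: 0 -> 4. State: Heidi=0, Judy=3, Yara=2, Laura=4
Event 10 (Judy -3): Judy: 3 -> 0. State: Heidi=0, Judy=0, Yara=2, Laura=4

Heidi's final count: 0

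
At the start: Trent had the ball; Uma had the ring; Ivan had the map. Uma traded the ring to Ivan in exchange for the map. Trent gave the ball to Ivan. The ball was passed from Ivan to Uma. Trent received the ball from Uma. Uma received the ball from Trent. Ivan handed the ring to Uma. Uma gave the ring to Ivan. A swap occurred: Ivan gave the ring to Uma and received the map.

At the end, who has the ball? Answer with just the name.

Tracking all object holders:
Start: ball:Trent, ring:Uma, map:Ivan
Event 1 (swap ring<->map: now ring:Ivan, map:Uma). State: ball:Trent, ring:Ivan, map:Uma
Event 2 (give ball: Trent -> Ivan). State: ball:Ivan, ring:Ivan, map:Uma
Event 3 (give ball: Ivan -> Uma). State: ball:Uma, ring:Ivan, map:Uma
Event 4 (give ball: Uma -> Trent). State: ball:Trent, ring:Ivan, map:Uma
Event 5 (give ball: Trent -> Uma). State: ball:Uma, ring:Ivan, map:Uma
Event 6 (give ring: Ivan -> Uma). State: ball:Uma, ring:Uma, map:Uma
Event 7 (give ring: Uma -> Ivan). State: ball:Uma, ring:Ivan, map:Uma
Event 8 (swap ring<->map: now ring:Uma, map:Ivan). State: ball:Uma, ring:Uma, map:Ivan

Final state: ball:Uma, ring:Uma, map:Ivan
The ball is held by Uma.

Answer: Uma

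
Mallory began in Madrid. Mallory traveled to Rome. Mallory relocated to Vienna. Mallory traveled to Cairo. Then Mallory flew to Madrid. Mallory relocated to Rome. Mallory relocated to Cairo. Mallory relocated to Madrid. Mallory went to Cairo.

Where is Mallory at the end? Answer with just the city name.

Answer: Cairo

Derivation:
Tracking Mallory's location:
Start: Mallory is in Madrid.
After move 1: Madrid -> Rome. Mallory is in Rome.
After move 2: Rome -> Vienna. Mallory is in Vienna.
After move 3: Vienna -> Cairo. Mallory is in Cairo.
After move 4: Cairo -> Madrid. Mallory is in Madrid.
After move 5: Madrid -> Rome. Mallory is in Rome.
After move 6: Rome -> Cairo. Mallory is in Cairo.
After move 7: Cairo -> Madrid. Mallory is in Madrid.
After move 8: Madrid -> Cairo. Mallory is in Cairo.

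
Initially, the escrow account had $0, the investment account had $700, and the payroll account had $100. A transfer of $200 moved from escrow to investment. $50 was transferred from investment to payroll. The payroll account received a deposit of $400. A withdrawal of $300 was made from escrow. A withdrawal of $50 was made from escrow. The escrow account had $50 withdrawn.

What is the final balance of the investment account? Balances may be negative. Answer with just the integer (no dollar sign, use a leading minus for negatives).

Tracking account balances step by step:
Start: escrow=0, investment=700, payroll=100
Event 1 (transfer 200 escrow -> investment): escrow: 0 - 200 = -200, investment: 700 + 200 = 900. Balances: escrow=-200, investment=900, payroll=100
Event 2 (transfer 50 investment -> payroll): investment: 900 - 50 = 850, payroll: 100 + 50 = 150. Balances: escrow=-200, investment=850, payroll=150
Event 3 (deposit 400 to payroll): payroll: 150 + 400 = 550. Balances: escrow=-200, investment=850, payroll=550
Event 4 (withdraw 300 from escrow): escrow: -200 - 300 = -500. Balances: escrow=-500, investment=850, payroll=550
Event 5 (withdraw 50 from escrow): escrow: -500 - 50 = -550. Balances: escrow=-550, investment=850, payroll=550
Event 6 (withdraw 50 from escrow): escrow: -550 - 50 = -600. Balances: escrow=-600, investment=850, payroll=550

Final balance of investment: 850

Answer: 850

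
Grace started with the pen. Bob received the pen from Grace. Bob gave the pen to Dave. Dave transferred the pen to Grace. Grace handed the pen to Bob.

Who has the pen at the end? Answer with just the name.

Tracking the pen through each event:
Start: Grace has the pen.
After event 1: Bob has the pen.
After event 2: Dave has the pen.
After event 3: Grace has the pen.
After event 4: Bob has the pen.

Answer: Bob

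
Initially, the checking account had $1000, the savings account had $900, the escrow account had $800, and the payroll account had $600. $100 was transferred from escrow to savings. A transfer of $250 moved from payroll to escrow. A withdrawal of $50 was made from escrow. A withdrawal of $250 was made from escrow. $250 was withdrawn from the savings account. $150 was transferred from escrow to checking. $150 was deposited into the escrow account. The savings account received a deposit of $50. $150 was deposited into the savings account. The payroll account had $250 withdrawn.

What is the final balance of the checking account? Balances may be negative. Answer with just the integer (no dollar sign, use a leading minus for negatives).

Answer: 1150

Derivation:
Tracking account balances step by step:
Start: checking=1000, savings=900, escrow=800, payroll=600
Event 1 (transfer 100 escrow -> savings): escrow: 800 - 100 = 700, savings: 900 + 100 = 1000. Balances: checking=1000, savings=1000, escrow=700, payroll=600
Event 2 (transfer 250 payroll -> escrow): payroll: 600 - 250 = 350, escrow: 700 + 250 = 950. Balances: checking=1000, savings=1000, escrow=950, payroll=350
Event 3 (withdraw 50 from escrow): escrow: 950 - 50 = 900. Balances: checking=1000, savings=1000, escrow=900, payroll=350
Event 4 (withdraw 250 from escrow): escrow: 900 - 250 = 650. Balances: checking=1000, savings=1000, escrow=650, payroll=350
Event 5 (withdraw 250 from savings): savings: 1000 - 250 = 750. Balances: checking=1000, savings=750, escrow=650, payroll=350
Event 6 (transfer 150 escrow -> checking): escrow: 650 - 150 = 500, checking: 1000 + 150 = 1150. Balances: checking=1150, savings=750, escrow=500, payroll=350
Event 7 (deposit 150 to escrow): escrow: 500 + 150 = 650. Balances: checking=1150, savings=750, escrow=650, payroll=350
Event 8 (deposit 50 to savings): savings: 750 + 50 = 800. Balances: checking=1150, savings=800, escrow=650, payroll=350
Event 9 (deposit 150 to savings): savings: 800 + 150 = 950. Balances: checking=1150, savings=950, escrow=650, payroll=350
Event 10 (withdraw 250 from payroll): payroll: 350 - 250 = 100. Balances: checking=1150, savings=950, escrow=650, payroll=100

Final balance of checking: 1150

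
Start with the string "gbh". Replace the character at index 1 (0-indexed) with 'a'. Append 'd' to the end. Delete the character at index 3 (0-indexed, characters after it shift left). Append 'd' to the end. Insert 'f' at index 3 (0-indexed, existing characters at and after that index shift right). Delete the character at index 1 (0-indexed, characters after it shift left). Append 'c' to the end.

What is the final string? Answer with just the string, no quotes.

Answer: ghfdc

Derivation:
Applying each edit step by step:
Start: "gbh"
Op 1 (replace idx 1: 'b' -> 'a'): "gbh" -> "gah"
Op 2 (append 'd'): "gah" -> "gahd"
Op 3 (delete idx 3 = 'd'): "gahd" -> "gah"
Op 4 (append 'd'): "gah" -> "gahd"
Op 5 (insert 'f' at idx 3): "gahd" -> "gahfd"
Op 6 (delete idx 1 = 'a'): "gahfd" -> "ghfd"
Op 7 (append 'c'): "ghfd" -> "ghfdc"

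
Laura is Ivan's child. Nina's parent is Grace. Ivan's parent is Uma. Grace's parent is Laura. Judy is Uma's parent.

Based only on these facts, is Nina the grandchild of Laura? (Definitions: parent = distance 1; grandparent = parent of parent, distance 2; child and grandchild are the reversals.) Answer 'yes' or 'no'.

Reconstructing the parent chain from the given facts:
  Judy -> Uma -> Ivan -> Laura -> Grace -> Nina
(each arrow means 'parent of the next')
Positions in the chain (0 = top):
  position of Judy: 0
  position of Uma: 1
  position of Ivan: 2
  position of Laura: 3
  position of Grace: 4
  position of Nina: 5

Nina is at position 5, Laura is at position 3; signed distance (j - i) = -2.
'grandchild' requires j - i = -2. Actual distance is -2, so the relation HOLDS.

Answer: yes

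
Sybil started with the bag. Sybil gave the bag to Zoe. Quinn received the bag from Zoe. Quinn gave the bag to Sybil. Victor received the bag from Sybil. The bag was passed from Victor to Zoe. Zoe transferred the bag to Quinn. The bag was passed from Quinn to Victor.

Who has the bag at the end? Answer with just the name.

Tracking the bag through each event:
Start: Sybil has the bag.
After event 1: Zoe has the bag.
After event 2: Quinn has the bag.
After event 3: Sybil has the bag.
After event 4: Victor has the bag.
After event 5: Zoe has the bag.
After event 6: Quinn has the bag.
After event 7: Victor has the bag.

Answer: Victor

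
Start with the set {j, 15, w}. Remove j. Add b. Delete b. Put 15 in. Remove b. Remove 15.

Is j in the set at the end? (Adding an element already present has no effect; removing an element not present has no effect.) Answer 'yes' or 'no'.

Tracking the set through each operation:
Start: {15, j, w}
Event 1 (remove j): removed. Set: {15, w}
Event 2 (add b): added. Set: {15, b, w}
Event 3 (remove b): removed. Set: {15, w}
Event 4 (add 15): already present, no change. Set: {15, w}
Event 5 (remove b): not present, no change. Set: {15, w}
Event 6 (remove 15): removed. Set: {w}

Final set: {w} (size 1)
j is NOT in the final set.

Answer: no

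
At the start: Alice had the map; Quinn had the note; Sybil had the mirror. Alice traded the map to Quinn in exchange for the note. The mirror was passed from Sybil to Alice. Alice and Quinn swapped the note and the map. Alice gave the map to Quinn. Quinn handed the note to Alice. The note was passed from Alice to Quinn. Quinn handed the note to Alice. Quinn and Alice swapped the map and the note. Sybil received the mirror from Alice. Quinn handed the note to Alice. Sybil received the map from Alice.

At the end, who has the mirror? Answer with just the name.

Tracking all object holders:
Start: map:Alice, note:Quinn, mirror:Sybil
Event 1 (swap map<->note: now map:Quinn, note:Alice). State: map:Quinn, note:Alice, mirror:Sybil
Event 2 (give mirror: Sybil -> Alice). State: map:Quinn, note:Alice, mirror:Alice
Event 3 (swap note<->map: now note:Quinn, map:Alice). State: map:Alice, note:Quinn, mirror:Alice
Event 4 (give map: Alice -> Quinn). State: map:Quinn, note:Quinn, mirror:Alice
Event 5 (give note: Quinn -> Alice). State: map:Quinn, note:Alice, mirror:Alice
Event 6 (give note: Alice -> Quinn). State: map:Quinn, note:Quinn, mirror:Alice
Event 7 (give note: Quinn -> Alice). State: map:Quinn, note:Alice, mirror:Alice
Event 8 (swap map<->note: now map:Alice, note:Quinn). State: map:Alice, note:Quinn, mirror:Alice
Event 9 (give mirror: Alice -> Sybil). State: map:Alice, note:Quinn, mirror:Sybil
Event 10 (give note: Quinn -> Alice). State: map:Alice, note:Alice, mirror:Sybil
Event 11 (give map: Alice -> Sybil). State: map:Sybil, note:Alice, mirror:Sybil

Final state: map:Sybil, note:Alice, mirror:Sybil
The mirror is held by Sybil.

Answer: Sybil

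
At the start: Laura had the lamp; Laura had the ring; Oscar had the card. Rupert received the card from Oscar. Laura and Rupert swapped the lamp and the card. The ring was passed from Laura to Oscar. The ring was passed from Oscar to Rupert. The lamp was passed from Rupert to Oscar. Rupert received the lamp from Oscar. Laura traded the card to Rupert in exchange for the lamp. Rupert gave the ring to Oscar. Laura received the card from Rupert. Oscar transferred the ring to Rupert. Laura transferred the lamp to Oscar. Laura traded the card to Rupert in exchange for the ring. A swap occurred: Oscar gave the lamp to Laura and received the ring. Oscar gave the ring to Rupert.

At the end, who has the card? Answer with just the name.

Tracking all object holders:
Start: lamp:Laura, ring:Laura, card:Oscar
Event 1 (give card: Oscar -> Rupert). State: lamp:Laura, ring:Laura, card:Rupert
Event 2 (swap lamp<->card: now lamp:Rupert, card:Laura). State: lamp:Rupert, ring:Laura, card:Laura
Event 3 (give ring: Laura -> Oscar). State: lamp:Rupert, ring:Oscar, card:Laura
Event 4 (give ring: Oscar -> Rupert). State: lamp:Rupert, ring:Rupert, card:Laura
Event 5 (give lamp: Rupert -> Oscar). State: lamp:Oscar, ring:Rupert, card:Laura
Event 6 (give lamp: Oscar -> Rupert). State: lamp:Rupert, ring:Rupert, card:Laura
Event 7 (swap card<->lamp: now card:Rupert, lamp:Laura). State: lamp:Laura, ring:Rupert, card:Rupert
Event 8 (give ring: Rupert -> Oscar). State: lamp:Laura, ring:Oscar, card:Rupert
Event 9 (give card: Rupert -> Laura). State: lamp:Laura, ring:Oscar, card:Laura
Event 10 (give ring: Oscar -> Rupert). State: lamp:Laura, ring:Rupert, card:Laura
Event 11 (give lamp: Laura -> Oscar). State: lamp:Oscar, ring:Rupert, card:Laura
Event 12 (swap card<->ring: now card:Rupert, ring:Laura). State: lamp:Oscar, ring:Laura, card:Rupert
Event 13 (swap lamp<->ring: now lamp:Laura, ring:Oscar). State: lamp:Laura, ring:Oscar, card:Rupert
Event 14 (give ring: Oscar -> Rupert). State: lamp:Laura, ring:Rupert, card:Rupert

Final state: lamp:Laura, ring:Rupert, card:Rupert
The card is held by Rupert.

Answer: Rupert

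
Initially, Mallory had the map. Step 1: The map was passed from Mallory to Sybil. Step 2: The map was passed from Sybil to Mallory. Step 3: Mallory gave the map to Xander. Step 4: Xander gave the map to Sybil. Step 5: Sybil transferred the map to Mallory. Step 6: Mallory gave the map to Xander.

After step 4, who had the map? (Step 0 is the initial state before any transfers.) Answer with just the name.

Tracking the map holder through step 4:
After step 0 (start): Mallory
After step 1: Sybil
After step 2: Mallory
After step 3: Xander
After step 4: Sybil

At step 4, the holder is Sybil.

Answer: Sybil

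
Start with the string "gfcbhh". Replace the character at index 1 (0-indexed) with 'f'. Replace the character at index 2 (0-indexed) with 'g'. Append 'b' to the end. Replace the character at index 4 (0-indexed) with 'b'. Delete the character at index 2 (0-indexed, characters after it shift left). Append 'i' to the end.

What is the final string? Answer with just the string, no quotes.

Applying each edit step by step:
Start: "gfcbhh"
Op 1 (replace idx 1: 'f' -> 'f'): "gfcbhh" -> "gfcbhh"
Op 2 (replace idx 2: 'c' -> 'g'): "gfcbhh" -> "gfgbhh"
Op 3 (append 'b'): "gfgbhh" -> "gfgbhhb"
Op 4 (replace idx 4: 'h' -> 'b'): "gfgbhhb" -> "gfgbbhb"
Op 5 (delete idx 2 = 'g'): "gfgbbhb" -> "gfbbhb"
Op 6 (append 'i'): "gfbbhb" -> "gfbbhbi"

Answer: gfbbhbi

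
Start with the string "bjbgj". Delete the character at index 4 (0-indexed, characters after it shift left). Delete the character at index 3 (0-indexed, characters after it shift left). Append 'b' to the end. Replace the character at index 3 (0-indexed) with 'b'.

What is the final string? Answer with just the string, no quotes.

Answer: bjbb

Derivation:
Applying each edit step by step:
Start: "bjbgj"
Op 1 (delete idx 4 = 'j'): "bjbgj" -> "bjbg"
Op 2 (delete idx 3 = 'g'): "bjbg" -> "bjb"
Op 3 (append 'b'): "bjb" -> "bjbb"
Op 4 (replace idx 3: 'b' -> 'b'): "bjbb" -> "bjbb"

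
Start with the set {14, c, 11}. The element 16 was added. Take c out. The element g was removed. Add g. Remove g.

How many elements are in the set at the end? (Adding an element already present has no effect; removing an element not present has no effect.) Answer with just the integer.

Tracking the set through each operation:
Start: {11, 14, c}
Event 1 (add 16): added. Set: {11, 14, 16, c}
Event 2 (remove c): removed. Set: {11, 14, 16}
Event 3 (remove g): not present, no change. Set: {11, 14, 16}
Event 4 (add g): added. Set: {11, 14, 16, g}
Event 5 (remove g): removed. Set: {11, 14, 16}

Final set: {11, 14, 16} (size 3)

Answer: 3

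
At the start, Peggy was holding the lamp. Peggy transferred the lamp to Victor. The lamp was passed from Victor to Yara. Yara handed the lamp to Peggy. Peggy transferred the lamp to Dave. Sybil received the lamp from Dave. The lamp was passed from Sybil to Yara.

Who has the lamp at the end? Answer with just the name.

Answer: Yara

Derivation:
Tracking the lamp through each event:
Start: Peggy has the lamp.
After event 1: Victor has the lamp.
After event 2: Yara has the lamp.
After event 3: Peggy has the lamp.
After event 4: Dave has the lamp.
After event 5: Sybil has the lamp.
After event 6: Yara has the lamp.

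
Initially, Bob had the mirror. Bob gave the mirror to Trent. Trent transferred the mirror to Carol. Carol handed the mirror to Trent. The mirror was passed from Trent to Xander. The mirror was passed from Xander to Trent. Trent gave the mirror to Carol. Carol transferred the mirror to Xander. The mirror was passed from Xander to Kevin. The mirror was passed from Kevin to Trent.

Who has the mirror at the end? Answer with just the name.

Answer: Trent

Derivation:
Tracking the mirror through each event:
Start: Bob has the mirror.
After event 1: Trent has the mirror.
After event 2: Carol has the mirror.
After event 3: Trent has the mirror.
After event 4: Xander has the mirror.
After event 5: Trent has the mirror.
After event 6: Carol has the mirror.
After event 7: Xander has the mirror.
After event 8: Kevin has the mirror.
After event 9: Trent has the mirror.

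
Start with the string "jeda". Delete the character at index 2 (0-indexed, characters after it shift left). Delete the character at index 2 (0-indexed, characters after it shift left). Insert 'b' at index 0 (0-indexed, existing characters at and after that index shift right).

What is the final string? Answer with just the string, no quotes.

Applying each edit step by step:
Start: "jeda"
Op 1 (delete idx 2 = 'd'): "jeda" -> "jea"
Op 2 (delete idx 2 = 'a'): "jea" -> "je"
Op 3 (insert 'b' at idx 0): "je" -> "bje"

Answer: bje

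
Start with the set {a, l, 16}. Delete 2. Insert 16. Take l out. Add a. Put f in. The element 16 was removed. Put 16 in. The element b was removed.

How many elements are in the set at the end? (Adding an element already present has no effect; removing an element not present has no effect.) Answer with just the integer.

Tracking the set through each operation:
Start: {16, a, l}
Event 1 (remove 2): not present, no change. Set: {16, a, l}
Event 2 (add 16): already present, no change. Set: {16, a, l}
Event 3 (remove l): removed. Set: {16, a}
Event 4 (add a): already present, no change. Set: {16, a}
Event 5 (add f): added. Set: {16, a, f}
Event 6 (remove 16): removed. Set: {a, f}
Event 7 (add 16): added. Set: {16, a, f}
Event 8 (remove b): not present, no change. Set: {16, a, f}

Final set: {16, a, f} (size 3)

Answer: 3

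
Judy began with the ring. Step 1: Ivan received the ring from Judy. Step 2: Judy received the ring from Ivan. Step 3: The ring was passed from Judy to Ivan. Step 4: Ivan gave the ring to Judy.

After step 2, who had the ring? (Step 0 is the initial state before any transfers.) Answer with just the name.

Tracking the ring holder through step 2:
After step 0 (start): Judy
After step 1: Ivan
After step 2: Judy

At step 2, the holder is Judy.

Answer: Judy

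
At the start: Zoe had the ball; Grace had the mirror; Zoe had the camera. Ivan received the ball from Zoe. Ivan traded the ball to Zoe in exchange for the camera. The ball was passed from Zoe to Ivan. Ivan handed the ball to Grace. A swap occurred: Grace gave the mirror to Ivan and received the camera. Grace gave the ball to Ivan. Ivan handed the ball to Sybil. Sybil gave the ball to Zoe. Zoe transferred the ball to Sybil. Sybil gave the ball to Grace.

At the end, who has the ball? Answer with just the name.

Answer: Grace

Derivation:
Tracking all object holders:
Start: ball:Zoe, mirror:Grace, camera:Zoe
Event 1 (give ball: Zoe -> Ivan). State: ball:Ivan, mirror:Grace, camera:Zoe
Event 2 (swap ball<->camera: now ball:Zoe, camera:Ivan). State: ball:Zoe, mirror:Grace, camera:Ivan
Event 3 (give ball: Zoe -> Ivan). State: ball:Ivan, mirror:Grace, camera:Ivan
Event 4 (give ball: Ivan -> Grace). State: ball:Grace, mirror:Grace, camera:Ivan
Event 5 (swap mirror<->camera: now mirror:Ivan, camera:Grace). State: ball:Grace, mirror:Ivan, camera:Grace
Event 6 (give ball: Grace -> Ivan). State: ball:Ivan, mirror:Ivan, camera:Grace
Event 7 (give ball: Ivan -> Sybil). State: ball:Sybil, mirror:Ivan, camera:Grace
Event 8 (give ball: Sybil -> Zoe). State: ball:Zoe, mirror:Ivan, camera:Grace
Event 9 (give ball: Zoe -> Sybil). State: ball:Sybil, mirror:Ivan, camera:Grace
Event 10 (give ball: Sybil -> Grace). State: ball:Grace, mirror:Ivan, camera:Grace

Final state: ball:Grace, mirror:Ivan, camera:Grace
The ball is held by Grace.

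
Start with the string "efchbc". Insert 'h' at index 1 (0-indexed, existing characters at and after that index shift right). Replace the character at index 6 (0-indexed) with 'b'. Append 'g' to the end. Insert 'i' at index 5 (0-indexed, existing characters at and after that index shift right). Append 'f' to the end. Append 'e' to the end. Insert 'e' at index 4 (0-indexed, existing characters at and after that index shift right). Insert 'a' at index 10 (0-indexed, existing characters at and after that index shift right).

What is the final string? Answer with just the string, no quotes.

Applying each edit step by step:
Start: "efchbc"
Op 1 (insert 'h' at idx 1): "efchbc" -> "ehfchbc"
Op 2 (replace idx 6: 'c' -> 'b'): "ehfchbc" -> "ehfchbb"
Op 3 (append 'g'): "ehfchbb" -> "ehfchbbg"
Op 4 (insert 'i' at idx 5): "ehfchbbg" -> "ehfchibbg"
Op 5 (append 'f'): "ehfchibbg" -> "ehfchibbgf"
Op 6 (append 'e'): "ehfchibbgf" -> "ehfchibbgfe"
Op 7 (insert 'e' at idx 4): "ehfchibbgfe" -> "ehfcehibbgfe"
Op 8 (insert 'a' at idx 10): "ehfcehibbgfe" -> "ehfcehibbgafe"

Answer: ehfcehibbgafe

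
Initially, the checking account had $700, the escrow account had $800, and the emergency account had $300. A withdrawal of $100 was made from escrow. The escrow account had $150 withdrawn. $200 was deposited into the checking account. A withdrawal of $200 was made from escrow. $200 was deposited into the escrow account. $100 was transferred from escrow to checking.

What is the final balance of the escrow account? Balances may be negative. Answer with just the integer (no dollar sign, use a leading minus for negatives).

Tracking account balances step by step:
Start: checking=700, escrow=800, emergency=300
Event 1 (withdraw 100 from escrow): escrow: 800 - 100 = 700. Balances: checking=700, escrow=700, emergency=300
Event 2 (withdraw 150 from escrow): escrow: 700 - 150 = 550. Balances: checking=700, escrow=550, emergency=300
Event 3 (deposit 200 to checking): checking: 700 + 200 = 900. Balances: checking=900, escrow=550, emergency=300
Event 4 (withdraw 200 from escrow): escrow: 550 - 200 = 350. Balances: checking=900, escrow=350, emergency=300
Event 5 (deposit 200 to escrow): escrow: 350 + 200 = 550. Balances: checking=900, escrow=550, emergency=300
Event 6 (transfer 100 escrow -> checking): escrow: 550 - 100 = 450, checking: 900 + 100 = 1000. Balances: checking=1000, escrow=450, emergency=300

Final balance of escrow: 450

Answer: 450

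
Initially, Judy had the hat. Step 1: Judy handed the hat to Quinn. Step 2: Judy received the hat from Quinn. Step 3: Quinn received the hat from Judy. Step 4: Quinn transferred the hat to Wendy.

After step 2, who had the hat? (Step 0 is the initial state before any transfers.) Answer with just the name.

Tracking the hat holder through step 2:
After step 0 (start): Judy
After step 1: Quinn
After step 2: Judy

At step 2, the holder is Judy.

Answer: Judy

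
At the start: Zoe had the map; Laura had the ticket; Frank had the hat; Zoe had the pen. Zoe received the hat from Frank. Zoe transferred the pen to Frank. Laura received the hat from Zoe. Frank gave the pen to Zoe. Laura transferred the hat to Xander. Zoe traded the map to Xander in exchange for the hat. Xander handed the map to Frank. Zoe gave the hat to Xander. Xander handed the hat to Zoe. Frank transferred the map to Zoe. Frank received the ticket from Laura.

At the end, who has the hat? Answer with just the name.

Tracking all object holders:
Start: map:Zoe, ticket:Laura, hat:Frank, pen:Zoe
Event 1 (give hat: Frank -> Zoe). State: map:Zoe, ticket:Laura, hat:Zoe, pen:Zoe
Event 2 (give pen: Zoe -> Frank). State: map:Zoe, ticket:Laura, hat:Zoe, pen:Frank
Event 3 (give hat: Zoe -> Laura). State: map:Zoe, ticket:Laura, hat:Laura, pen:Frank
Event 4 (give pen: Frank -> Zoe). State: map:Zoe, ticket:Laura, hat:Laura, pen:Zoe
Event 5 (give hat: Laura -> Xander). State: map:Zoe, ticket:Laura, hat:Xander, pen:Zoe
Event 6 (swap map<->hat: now map:Xander, hat:Zoe). State: map:Xander, ticket:Laura, hat:Zoe, pen:Zoe
Event 7 (give map: Xander -> Frank). State: map:Frank, ticket:Laura, hat:Zoe, pen:Zoe
Event 8 (give hat: Zoe -> Xander). State: map:Frank, ticket:Laura, hat:Xander, pen:Zoe
Event 9 (give hat: Xander -> Zoe). State: map:Frank, ticket:Laura, hat:Zoe, pen:Zoe
Event 10 (give map: Frank -> Zoe). State: map:Zoe, ticket:Laura, hat:Zoe, pen:Zoe
Event 11 (give ticket: Laura -> Frank). State: map:Zoe, ticket:Frank, hat:Zoe, pen:Zoe

Final state: map:Zoe, ticket:Frank, hat:Zoe, pen:Zoe
The hat is held by Zoe.

Answer: Zoe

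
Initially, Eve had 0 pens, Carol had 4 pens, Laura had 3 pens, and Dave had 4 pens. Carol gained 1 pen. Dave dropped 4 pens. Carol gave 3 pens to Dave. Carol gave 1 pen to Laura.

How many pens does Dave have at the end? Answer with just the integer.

Tracking counts step by step:
Start: Eve=0, Carol=4, Laura=3, Dave=4
Event 1 (Carol +1): Carol: 4 -> 5. State: Eve=0, Carol=5, Laura=3, Dave=4
Event 2 (Dave -4): Dave: 4 -> 0. State: Eve=0, Carol=5, Laura=3, Dave=0
Event 3 (Carol -> Dave, 3): Carol: 5 -> 2, Dave: 0 -> 3. State: Eve=0, Carol=2, Laura=3, Dave=3
Event 4 (Carol -> Laura, 1): Carol: 2 -> 1, Laura: 3 -> 4. State: Eve=0, Carol=1, Laura=4, Dave=3

Dave's final count: 3

Answer: 3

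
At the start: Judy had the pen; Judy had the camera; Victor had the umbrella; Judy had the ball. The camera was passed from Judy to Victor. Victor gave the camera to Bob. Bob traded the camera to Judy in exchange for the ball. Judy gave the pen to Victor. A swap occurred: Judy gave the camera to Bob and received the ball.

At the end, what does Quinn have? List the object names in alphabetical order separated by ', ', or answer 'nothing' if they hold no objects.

Tracking all object holders:
Start: pen:Judy, camera:Judy, umbrella:Victor, ball:Judy
Event 1 (give camera: Judy -> Victor). State: pen:Judy, camera:Victor, umbrella:Victor, ball:Judy
Event 2 (give camera: Victor -> Bob). State: pen:Judy, camera:Bob, umbrella:Victor, ball:Judy
Event 3 (swap camera<->ball: now camera:Judy, ball:Bob). State: pen:Judy, camera:Judy, umbrella:Victor, ball:Bob
Event 4 (give pen: Judy -> Victor). State: pen:Victor, camera:Judy, umbrella:Victor, ball:Bob
Event 5 (swap camera<->ball: now camera:Bob, ball:Judy). State: pen:Victor, camera:Bob, umbrella:Victor, ball:Judy

Final state: pen:Victor, camera:Bob, umbrella:Victor, ball:Judy
Quinn holds: (nothing).

Answer: nothing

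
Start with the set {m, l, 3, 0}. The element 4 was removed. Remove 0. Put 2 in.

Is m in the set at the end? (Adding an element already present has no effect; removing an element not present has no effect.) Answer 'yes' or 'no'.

Answer: yes

Derivation:
Tracking the set through each operation:
Start: {0, 3, l, m}
Event 1 (remove 4): not present, no change. Set: {0, 3, l, m}
Event 2 (remove 0): removed. Set: {3, l, m}
Event 3 (add 2): added. Set: {2, 3, l, m}

Final set: {2, 3, l, m} (size 4)
m is in the final set.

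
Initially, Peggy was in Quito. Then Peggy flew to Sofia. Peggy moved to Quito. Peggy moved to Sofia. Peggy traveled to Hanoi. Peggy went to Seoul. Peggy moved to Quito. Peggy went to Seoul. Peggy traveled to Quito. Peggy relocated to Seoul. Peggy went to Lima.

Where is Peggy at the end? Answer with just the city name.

Tracking Peggy's location:
Start: Peggy is in Quito.
After move 1: Quito -> Sofia. Peggy is in Sofia.
After move 2: Sofia -> Quito. Peggy is in Quito.
After move 3: Quito -> Sofia. Peggy is in Sofia.
After move 4: Sofia -> Hanoi. Peggy is in Hanoi.
After move 5: Hanoi -> Seoul. Peggy is in Seoul.
After move 6: Seoul -> Quito. Peggy is in Quito.
After move 7: Quito -> Seoul. Peggy is in Seoul.
After move 8: Seoul -> Quito. Peggy is in Quito.
After move 9: Quito -> Seoul. Peggy is in Seoul.
After move 10: Seoul -> Lima. Peggy is in Lima.

Answer: Lima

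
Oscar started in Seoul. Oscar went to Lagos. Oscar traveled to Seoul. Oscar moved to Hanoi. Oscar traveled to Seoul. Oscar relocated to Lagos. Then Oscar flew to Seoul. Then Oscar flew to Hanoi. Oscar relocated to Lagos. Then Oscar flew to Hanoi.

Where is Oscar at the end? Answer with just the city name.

Tracking Oscar's location:
Start: Oscar is in Seoul.
After move 1: Seoul -> Lagos. Oscar is in Lagos.
After move 2: Lagos -> Seoul. Oscar is in Seoul.
After move 3: Seoul -> Hanoi. Oscar is in Hanoi.
After move 4: Hanoi -> Seoul. Oscar is in Seoul.
After move 5: Seoul -> Lagos. Oscar is in Lagos.
After move 6: Lagos -> Seoul. Oscar is in Seoul.
After move 7: Seoul -> Hanoi. Oscar is in Hanoi.
After move 8: Hanoi -> Lagos. Oscar is in Lagos.
After move 9: Lagos -> Hanoi. Oscar is in Hanoi.

Answer: Hanoi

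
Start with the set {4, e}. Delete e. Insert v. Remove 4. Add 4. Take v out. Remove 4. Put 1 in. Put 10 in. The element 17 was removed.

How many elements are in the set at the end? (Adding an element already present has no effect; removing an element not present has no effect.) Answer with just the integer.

Tracking the set through each operation:
Start: {4, e}
Event 1 (remove e): removed. Set: {4}
Event 2 (add v): added. Set: {4, v}
Event 3 (remove 4): removed. Set: {v}
Event 4 (add 4): added. Set: {4, v}
Event 5 (remove v): removed. Set: {4}
Event 6 (remove 4): removed. Set: {}
Event 7 (add 1): added. Set: {1}
Event 8 (add 10): added. Set: {1, 10}
Event 9 (remove 17): not present, no change. Set: {1, 10}

Final set: {1, 10} (size 2)

Answer: 2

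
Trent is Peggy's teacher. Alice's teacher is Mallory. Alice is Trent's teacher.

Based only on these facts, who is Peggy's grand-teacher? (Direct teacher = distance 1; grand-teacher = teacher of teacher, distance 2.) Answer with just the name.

Answer: Alice

Derivation:
Reconstructing the teacher chain from the given facts:
  Mallory -> Alice -> Trent -> Peggy
(each arrow means 'teacher of the next')
Positions in the chain (0 = top):
  position of Mallory: 0
  position of Alice: 1
  position of Trent: 2
  position of Peggy: 3

Peggy is at position 3; the grand-teacher is 2 steps up the chain, i.e. position 1: Alice.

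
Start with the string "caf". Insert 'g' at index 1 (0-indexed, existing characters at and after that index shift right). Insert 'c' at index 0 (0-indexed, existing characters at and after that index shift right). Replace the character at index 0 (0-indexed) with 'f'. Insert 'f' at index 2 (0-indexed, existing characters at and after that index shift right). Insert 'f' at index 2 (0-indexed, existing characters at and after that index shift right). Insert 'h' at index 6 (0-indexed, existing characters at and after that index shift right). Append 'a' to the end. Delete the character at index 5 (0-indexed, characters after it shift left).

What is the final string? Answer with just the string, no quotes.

Answer: fcffghfa

Derivation:
Applying each edit step by step:
Start: "caf"
Op 1 (insert 'g' at idx 1): "caf" -> "cgaf"
Op 2 (insert 'c' at idx 0): "cgaf" -> "ccgaf"
Op 3 (replace idx 0: 'c' -> 'f'): "ccgaf" -> "fcgaf"
Op 4 (insert 'f' at idx 2): "fcgaf" -> "fcfgaf"
Op 5 (insert 'f' at idx 2): "fcfgaf" -> "fcffgaf"
Op 6 (insert 'h' at idx 6): "fcffgaf" -> "fcffgahf"
Op 7 (append 'a'): "fcffgahf" -> "fcffgahfa"
Op 8 (delete idx 5 = 'a'): "fcffgahfa" -> "fcffghfa"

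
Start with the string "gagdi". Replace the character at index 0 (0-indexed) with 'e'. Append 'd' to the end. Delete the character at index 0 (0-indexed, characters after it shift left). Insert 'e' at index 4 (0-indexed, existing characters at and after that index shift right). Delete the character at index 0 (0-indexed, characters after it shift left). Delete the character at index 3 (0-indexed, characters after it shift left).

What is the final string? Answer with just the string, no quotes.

Applying each edit step by step:
Start: "gagdi"
Op 1 (replace idx 0: 'g' -> 'e'): "gagdi" -> "eagdi"
Op 2 (append 'd'): "eagdi" -> "eagdid"
Op 3 (delete idx 0 = 'e'): "eagdid" -> "agdid"
Op 4 (insert 'e' at idx 4): "agdid" -> "agdied"
Op 5 (delete idx 0 = 'a'): "agdied" -> "gdied"
Op 6 (delete idx 3 = 'e'): "gdied" -> "gdid"

Answer: gdid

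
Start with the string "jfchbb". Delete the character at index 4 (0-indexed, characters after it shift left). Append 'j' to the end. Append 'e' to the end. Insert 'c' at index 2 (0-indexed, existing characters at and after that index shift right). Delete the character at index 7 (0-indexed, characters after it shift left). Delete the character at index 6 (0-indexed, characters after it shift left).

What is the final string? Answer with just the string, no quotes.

Applying each edit step by step:
Start: "jfchbb"
Op 1 (delete idx 4 = 'b'): "jfchbb" -> "jfchb"
Op 2 (append 'j'): "jfchb" -> "jfchbj"
Op 3 (append 'e'): "jfchbj" -> "jfchbje"
Op 4 (insert 'c' at idx 2): "jfchbje" -> "jfcchbje"
Op 5 (delete idx 7 = 'e'): "jfcchbje" -> "jfcchbj"
Op 6 (delete idx 6 = 'j'): "jfcchbj" -> "jfcchb"

Answer: jfcchb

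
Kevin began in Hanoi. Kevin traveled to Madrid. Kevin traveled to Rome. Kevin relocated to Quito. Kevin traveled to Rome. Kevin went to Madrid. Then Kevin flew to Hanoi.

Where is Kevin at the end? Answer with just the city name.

Answer: Hanoi

Derivation:
Tracking Kevin's location:
Start: Kevin is in Hanoi.
After move 1: Hanoi -> Madrid. Kevin is in Madrid.
After move 2: Madrid -> Rome. Kevin is in Rome.
After move 3: Rome -> Quito. Kevin is in Quito.
After move 4: Quito -> Rome. Kevin is in Rome.
After move 5: Rome -> Madrid. Kevin is in Madrid.
After move 6: Madrid -> Hanoi. Kevin is in Hanoi.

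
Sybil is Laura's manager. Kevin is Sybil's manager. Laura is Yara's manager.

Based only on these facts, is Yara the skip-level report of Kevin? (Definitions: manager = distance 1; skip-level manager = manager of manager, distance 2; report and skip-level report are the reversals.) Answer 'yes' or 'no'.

Reconstructing the manager chain from the given facts:
  Kevin -> Sybil -> Laura -> Yara
(each arrow means 'manager of the next')
Positions in the chain (0 = top):
  position of Kevin: 0
  position of Sybil: 1
  position of Laura: 2
  position of Yara: 3

Yara is at position 3, Kevin is at position 0; signed distance (j - i) = -3.
'skip-level report' requires j - i = -2. Actual distance is -3, so the relation does NOT hold.

Answer: no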